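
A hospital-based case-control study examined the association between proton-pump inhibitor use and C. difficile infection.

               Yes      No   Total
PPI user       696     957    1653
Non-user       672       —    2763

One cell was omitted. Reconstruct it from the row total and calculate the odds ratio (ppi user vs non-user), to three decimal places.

The missing cell is in the unexposed row: 2763 − 672 = 2091.
So a = 696, b = 957, c = 672, d = 2091.
OR = (a·d)/(b·c) = (696 × 2091) / (957 × 672) = 1455336 / 643104 = 2.26299

2.263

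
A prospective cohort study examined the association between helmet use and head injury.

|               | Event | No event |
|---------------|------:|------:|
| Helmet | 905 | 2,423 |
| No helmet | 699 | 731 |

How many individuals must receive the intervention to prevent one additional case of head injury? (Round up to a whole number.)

Risk in treated group = 905/3328 = 0.27194; risk in control = 699/1430 = 0.48881.
Absolute risk reduction = 0.48881 − 0.27194 = 0.21688
NNT = 1 / ARR = 1 / 0.21688 = 4.611 → round up → 5

5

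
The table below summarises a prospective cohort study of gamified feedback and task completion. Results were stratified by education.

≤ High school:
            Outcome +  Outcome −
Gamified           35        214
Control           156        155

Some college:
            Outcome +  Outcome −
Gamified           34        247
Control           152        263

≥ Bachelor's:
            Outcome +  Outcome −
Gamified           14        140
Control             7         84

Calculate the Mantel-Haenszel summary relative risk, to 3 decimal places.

0.332

RR_MH = Σ(aᵢ·n₀ᵢ/nᵢ) / Σ(cᵢ·n₁ᵢ/nᵢ), with n₁ᵢ = aᵢ+bᵢ (exposed), n₀ᵢ = cᵢ+dᵢ (unexposed), nᵢ = n₁ᵢ+n₀ᵢ.
Stratum 1 (≤ High school): n₁ = 249, n₀ = 311, n = 560; a·n₀/n = 35·311/560 = 19.4375; c·n₁/n = 156·249/560 = 69.3643
Stratum 2 (Some college): n₁ = 281, n₀ = 415, n = 696; a·n₀/n = 34·415/696 = 20.2730; c·n₁/n = 152·281/696 = 61.3678
Stratum 3 (≥ Bachelor's): n₁ = 154, n₀ = 91, n = 245; a·n₀/n = 14·91/245 = 5.2000; c·n₁/n = 7·154/245 = 4.4000
RR_MH = (19.4375 + 20.2730 + 5.2000) / (69.3643 + 61.3678 + 4.4000) = 44.9105 / 135.1321 = 0.33235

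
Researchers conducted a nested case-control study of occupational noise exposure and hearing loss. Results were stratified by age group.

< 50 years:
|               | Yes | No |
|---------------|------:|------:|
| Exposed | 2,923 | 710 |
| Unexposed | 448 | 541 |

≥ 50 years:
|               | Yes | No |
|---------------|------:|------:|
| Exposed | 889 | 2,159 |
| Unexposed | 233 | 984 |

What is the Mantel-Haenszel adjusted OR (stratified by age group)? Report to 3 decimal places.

OR_MH = Σ(aᵢdᵢ/nᵢ) / Σ(bᵢcᵢ/nᵢ), where nᵢ is the stratum total.
Stratum 1 (< 50 years): n = 4622; a·d/n = 2923·541/4622 = 342.1339; b·c/n = 710·448/4622 = 68.8187
Stratum 2 (≥ 50 years): n = 4265; a·d/n = 889·984/4265 = 205.1057; b·c/n = 2159·233/4265 = 117.9477
OR_MH = (342.1339 + 205.1057) / (68.8187 + 117.9477) = 547.2397 / 186.7664 = 2.93008

2.930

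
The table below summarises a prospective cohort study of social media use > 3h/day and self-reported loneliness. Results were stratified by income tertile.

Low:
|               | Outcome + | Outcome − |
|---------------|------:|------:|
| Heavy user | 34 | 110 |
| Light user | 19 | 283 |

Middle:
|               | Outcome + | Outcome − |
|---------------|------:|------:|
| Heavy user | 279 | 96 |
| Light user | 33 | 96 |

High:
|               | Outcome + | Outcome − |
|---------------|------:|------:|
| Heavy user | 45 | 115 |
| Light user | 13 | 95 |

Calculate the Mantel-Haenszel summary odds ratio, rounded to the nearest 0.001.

5.478

OR_MH = Σ(aᵢdᵢ/nᵢ) / Σ(bᵢcᵢ/nᵢ), where nᵢ is the stratum total.
Stratum 1 (Low): n = 446; a·d/n = 34·283/446 = 21.5740; b·c/n = 110·19/446 = 4.6861
Stratum 2 (Middle): n = 504; a·d/n = 279·96/504 = 53.1429; b·c/n = 96·33/504 = 6.2857
Stratum 3 (High): n = 268; a·d/n = 45·95/268 = 15.9515; b·c/n = 115·13/268 = 5.5784
OR_MH = (21.5740 + 53.1429 + 15.9515) / (4.6861 + 6.2857 + 5.5784) = 90.6683 / 16.5502 = 5.47839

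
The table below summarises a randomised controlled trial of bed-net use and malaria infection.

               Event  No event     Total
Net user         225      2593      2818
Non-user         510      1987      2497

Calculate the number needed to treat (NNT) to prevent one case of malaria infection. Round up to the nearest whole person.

9

Risk in treated group = 225/2818 = 0.07984; risk in control = 510/2497 = 0.20425.
Absolute risk reduction = 0.20425 − 0.07984 = 0.12440
NNT = 1 / ARR = 1 / 0.12440 = 8.039 → round up → 9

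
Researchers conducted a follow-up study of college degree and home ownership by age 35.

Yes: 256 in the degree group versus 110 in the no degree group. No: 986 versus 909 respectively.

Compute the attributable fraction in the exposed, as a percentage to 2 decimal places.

From the description: a = 256, b = 986, c = 110, d = 909.
Risk in exposed = 256/1242 = 0.20612; risk in unexposed = 110/1019 = 0.10795.
RR = 0.20612/0.10795 = 1.90941
AR% = (RR − 1)/RR × 100 = (1.90941 − 1)/1.90941 × 100 = 47.6279%

47.63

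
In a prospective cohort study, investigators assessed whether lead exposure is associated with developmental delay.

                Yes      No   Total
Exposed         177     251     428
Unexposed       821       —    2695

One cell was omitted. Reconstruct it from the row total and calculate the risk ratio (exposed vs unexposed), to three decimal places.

The missing cell is in the unexposed row: 2695 − 821 = 1874.
So a = 177, b = 251, c = 821, d = 1874.
RR = [a/(a+b)] / [c/(c+d)] = (177/428) / (821/2695) = 0.41355/0.30464 = 1.35752

1.358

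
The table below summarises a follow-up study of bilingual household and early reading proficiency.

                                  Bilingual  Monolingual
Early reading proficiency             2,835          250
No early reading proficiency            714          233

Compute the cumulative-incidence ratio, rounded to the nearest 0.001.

1.543

Reading the table with exposure as columns: a = 2835 (Bilingual, case), b = 714 (Bilingual, non-case), c = 250 (Monolingual, case), d = 233.
Risk in exposed = 2835/3549 = 0.79882; risk in unexposed = 250/483 = 0.51760.
RR = 0.79882 / 0.51760 = 1.54331
The risk among the exposed is 1.54 times that among the unexposed.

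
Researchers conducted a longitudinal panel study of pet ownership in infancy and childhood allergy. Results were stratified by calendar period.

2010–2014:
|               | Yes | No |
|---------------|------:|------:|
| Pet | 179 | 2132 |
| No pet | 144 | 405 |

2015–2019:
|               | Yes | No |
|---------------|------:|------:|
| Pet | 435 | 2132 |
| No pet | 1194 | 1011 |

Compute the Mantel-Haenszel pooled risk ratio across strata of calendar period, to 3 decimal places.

RR_MH = Σ(aᵢ·n₀ᵢ/nᵢ) / Σ(cᵢ·n₁ᵢ/nᵢ), with n₁ᵢ = aᵢ+bᵢ (exposed), n₀ᵢ = cᵢ+dᵢ (unexposed), nᵢ = n₁ᵢ+n₀ᵢ.
Stratum 1 (2010–2014): n₁ = 2311, n₀ = 549, n = 2860; a·n₀/n = 179·549/2860 = 34.3605; c·n₁/n = 144·2311/2860 = 116.3580
Stratum 2 (2015–2019): n₁ = 2567, n₀ = 2205, n = 4772; a·n₀/n = 435·2205/4772 = 201.0006; c·n₁/n = 1194·2567/4772 = 642.2879
RR_MH = (34.3605 + 201.0006) / (116.3580 + 642.2879) = 235.3611 / 758.6460 = 0.31024

0.310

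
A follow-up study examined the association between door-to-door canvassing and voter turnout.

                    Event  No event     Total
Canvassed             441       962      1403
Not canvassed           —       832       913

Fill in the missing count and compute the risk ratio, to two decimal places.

The missing cell is in the unexposed row: 913 − 832 = 81.
So a = 441, b = 962, c = 81, d = 832.
RR = [a/(a+b)] / [c/(c+d)] = (441/1403) / (81/913) = 0.31433/0.08872 = 3.54296

3.54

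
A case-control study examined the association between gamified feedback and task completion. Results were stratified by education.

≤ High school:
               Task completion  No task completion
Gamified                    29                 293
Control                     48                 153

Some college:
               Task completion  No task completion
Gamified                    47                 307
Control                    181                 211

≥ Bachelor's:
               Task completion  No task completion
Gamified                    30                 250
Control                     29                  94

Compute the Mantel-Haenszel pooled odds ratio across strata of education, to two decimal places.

0.24

OR_MH = Σ(aᵢdᵢ/nᵢ) / Σ(bᵢcᵢ/nᵢ), where nᵢ is the stratum total.
Stratum 1 (≤ High school): n = 523; a·d/n = 29·153/523 = 8.4837; b·c/n = 293·48/523 = 26.8910
Stratum 2 (Some college): n = 746; a·d/n = 47·211/746 = 13.2936; b·c/n = 307·181/746 = 74.4866
Stratum 3 (≥ Bachelor's): n = 403; a·d/n = 30·94/403 = 6.9975; b·c/n = 250·29/403 = 17.9901
OR_MH = (8.4837 + 13.2936 + 6.9975) / (26.8910 + 74.4866 + 17.9901) = 28.7748 / 119.3677 = 0.24106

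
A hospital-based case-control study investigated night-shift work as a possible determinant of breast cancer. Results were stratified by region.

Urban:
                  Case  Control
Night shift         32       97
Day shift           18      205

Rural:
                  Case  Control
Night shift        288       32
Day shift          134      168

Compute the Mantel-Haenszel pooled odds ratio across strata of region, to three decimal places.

OR_MH = Σ(aᵢdᵢ/nᵢ) / Σ(bᵢcᵢ/nᵢ), where nᵢ is the stratum total.
Stratum 1 (Urban): n = 352; a·d/n = 32·205/352 = 18.6364; b·c/n = 97·18/352 = 4.9602
Stratum 2 (Rural): n = 622; a·d/n = 288·168/622 = 77.7878; b·c/n = 32·134/622 = 6.8939
OR_MH = (18.6364 + 77.7878) / (4.9602 + 6.8939) = 96.4241 / 11.8541 = 8.13423

8.134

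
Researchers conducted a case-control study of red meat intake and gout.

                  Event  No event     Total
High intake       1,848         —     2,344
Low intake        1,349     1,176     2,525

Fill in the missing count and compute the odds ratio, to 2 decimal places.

The missing cell is in the exposed row: 2344 − 1848 = 496.
So a = 1848, b = 496, c = 1349, d = 1176.
OR = (a·d)/(b·c) = (1848 × 1176) / (496 × 1349) = 2173248 / 669104 = 3.24800

3.25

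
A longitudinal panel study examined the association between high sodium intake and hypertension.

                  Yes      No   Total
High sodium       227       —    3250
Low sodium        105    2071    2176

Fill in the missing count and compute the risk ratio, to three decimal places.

The missing cell is in the exposed row: 3250 − 227 = 3023.
So a = 227, b = 3023, c = 105, d = 2071.
RR = [a/(a+b)] / [c/(c+d)] = (227/3250) / (105/2176) = 0.06985/0.04825 = 1.44748

1.447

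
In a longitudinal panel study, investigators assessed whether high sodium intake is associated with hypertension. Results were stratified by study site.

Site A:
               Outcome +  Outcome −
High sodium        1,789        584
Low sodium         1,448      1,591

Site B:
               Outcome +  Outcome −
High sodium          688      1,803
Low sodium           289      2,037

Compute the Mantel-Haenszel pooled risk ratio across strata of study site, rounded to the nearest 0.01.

1.70

RR_MH = Σ(aᵢ·n₀ᵢ/nᵢ) / Σ(cᵢ·n₁ᵢ/nᵢ), with n₁ᵢ = aᵢ+bᵢ (exposed), n₀ᵢ = cᵢ+dᵢ (unexposed), nᵢ = n₁ᵢ+n₀ᵢ.
Stratum 1 (Site A): n₁ = 2373, n₀ = 3039, n = 5412; a·n₀/n = 1789·3039/5412 = 1004.5771; c·n₁/n = 1448·2373/5412 = 634.9047
Stratum 2 (Site B): n₁ = 2491, n₀ = 2326, n = 4817; a·n₀/n = 688·2326/4817 = 332.2167; c·n₁/n = 289·2491/4817 = 149.4497
RR_MH = (1004.5771 + 332.2167) / (634.9047 + 149.4497) = 1336.7938 / 784.3543 = 1.70432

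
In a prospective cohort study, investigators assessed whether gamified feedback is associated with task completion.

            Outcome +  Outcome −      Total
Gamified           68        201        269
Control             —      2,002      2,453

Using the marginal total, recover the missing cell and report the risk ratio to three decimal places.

The missing cell is in the unexposed row: 2453 − 2002 = 451.
So a = 68, b = 201, c = 451, d = 2002.
RR = [a/(a+b)] / [c/(c+d)] = (68/269) / (451/2453) = 0.25279/0.18386 = 1.37492

1.375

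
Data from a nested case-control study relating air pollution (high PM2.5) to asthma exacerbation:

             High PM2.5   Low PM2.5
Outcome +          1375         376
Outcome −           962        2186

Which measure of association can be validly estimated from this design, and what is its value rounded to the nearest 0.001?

8.310

Reading the table with exposure as columns: a = 1375 (High PM2.5, case), b = 962 (High PM2.5, non-case), c = 376 (Low PM2.5, case), d = 2186.
This is a nested case-control study: participants were sampled on outcome status, so risks in the source population cannot be estimated directly — relative risk is not valid here. The odds ratio is the appropriate measure.
OR = (a·d)/(b·c) = (1375 × 2186) / (962 × 376) = 3005750 / 361712 = 8.30979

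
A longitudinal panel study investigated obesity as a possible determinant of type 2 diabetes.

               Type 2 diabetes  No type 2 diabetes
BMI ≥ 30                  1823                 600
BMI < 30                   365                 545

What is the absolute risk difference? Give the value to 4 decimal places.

Cells: a = 1823, b = 600, c = 365, d = 545.
Risk in exposed = 1823/2423 = 0.752373; risk in unexposed = 365/910 = 0.401099.
Risk difference = 0.752373 − 0.401099 = 0.351274

0.3513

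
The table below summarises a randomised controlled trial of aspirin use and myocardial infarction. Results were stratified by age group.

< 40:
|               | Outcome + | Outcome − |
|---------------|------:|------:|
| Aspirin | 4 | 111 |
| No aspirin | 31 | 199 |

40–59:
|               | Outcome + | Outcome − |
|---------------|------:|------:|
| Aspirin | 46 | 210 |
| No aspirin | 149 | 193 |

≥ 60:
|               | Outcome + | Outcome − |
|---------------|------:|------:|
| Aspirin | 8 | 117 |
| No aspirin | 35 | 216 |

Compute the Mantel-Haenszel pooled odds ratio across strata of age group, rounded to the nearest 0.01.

0.30

OR_MH = Σ(aᵢdᵢ/nᵢ) / Σ(bᵢcᵢ/nᵢ), where nᵢ is the stratum total.
Stratum 1 (< 40): n = 345; a·d/n = 4·199/345 = 2.3072; b·c/n = 111·31/345 = 9.9739
Stratum 2 (40–59): n = 598; a·d/n = 46·193/598 = 14.8462; b·c/n = 210·149/598 = 52.3244
Stratum 3 (≥ 60): n = 376; a·d/n = 8·216/376 = 4.5957; b·c/n = 117·35/376 = 10.8910
OR_MH = (2.3072 + 14.8462 + 4.5957) / (9.9739 + 52.3244 + 10.8910) = 21.7491 / 73.1893 = 0.29716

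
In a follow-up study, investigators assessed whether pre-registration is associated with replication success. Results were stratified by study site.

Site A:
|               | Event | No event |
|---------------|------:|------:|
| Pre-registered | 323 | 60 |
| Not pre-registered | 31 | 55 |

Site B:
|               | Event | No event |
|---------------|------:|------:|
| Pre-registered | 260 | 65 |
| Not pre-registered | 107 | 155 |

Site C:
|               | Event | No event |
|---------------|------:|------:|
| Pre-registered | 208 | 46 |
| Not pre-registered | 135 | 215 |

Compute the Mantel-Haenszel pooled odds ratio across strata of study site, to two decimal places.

6.92

OR_MH = Σ(aᵢdᵢ/nᵢ) / Σ(bᵢcᵢ/nᵢ), where nᵢ is the stratum total.
Stratum 1 (Site A): n = 469; a·d/n = 323·55/469 = 37.8785; b·c/n = 60·31/469 = 3.9659
Stratum 2 (Site B): n = 587; a·d/n = 260·155/587 = 68.6542; b·c/n = 65·107/587 = 11.8484
Stratum 3 (Site C): n = 604; a·d/n = 208·215/604 = 74.0397; b·c/n = 46·135/604 = 10.2815
OR_MH = (37.8785 + 68.6542 + 74.0397) / (3.9659 + 11.8484 + 10.2815) = 180.5724 / 26.0957 = 6.91962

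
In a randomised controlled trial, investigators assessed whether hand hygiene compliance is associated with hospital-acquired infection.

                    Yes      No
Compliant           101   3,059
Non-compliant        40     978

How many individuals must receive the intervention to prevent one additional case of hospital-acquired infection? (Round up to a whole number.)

137

Risk in treated group = 101/3160 = 0.03196; risk in control = 40/1018 = 0.03929.
Absolute risk reduction = 0.03929 − 0.03196 = 0.00733
NNT = 1 / ARR = 1 / 0.00733 = 136.413 → round up → 137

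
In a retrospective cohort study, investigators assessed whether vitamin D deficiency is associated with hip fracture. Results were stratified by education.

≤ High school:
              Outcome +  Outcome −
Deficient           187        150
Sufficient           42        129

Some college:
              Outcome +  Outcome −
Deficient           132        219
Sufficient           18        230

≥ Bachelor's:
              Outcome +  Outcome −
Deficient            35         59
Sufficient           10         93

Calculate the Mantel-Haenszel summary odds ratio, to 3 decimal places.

OR_MH = Σ(aᵢdᵢ/nᵢ) / Σ(bᵢcᵢ/nᵢ), where nᵢ is the stratum total.
Stratum 1 (≤ High school): n = 508; a·d/n = 187·129/508 = 47.4862; b·c/n = 150·42/508 = 12.4016
Stratum 2 (Some college): n = 599; a·d/n = 132·230/599 = 50.6845; b·c/n = 219·18/599 = 6.5810
Stratum 3 (≥ Bachelor's): n = 197; a·d/n = 35·93/197 = 16.5228; b·c/n = 59·10/197 = 2.9949
OR_MH = (47.4862 + 50.6845 + 16.5228) / (12.4016 + 6.5810 + 2.9949) = 114.6935 / 21.9775 = 5.21869

5.219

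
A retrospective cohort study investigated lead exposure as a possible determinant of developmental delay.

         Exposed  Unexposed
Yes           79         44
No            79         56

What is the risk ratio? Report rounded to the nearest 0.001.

1.136

Reading the table with exposure as columns: a = 79 (Exposed, case), b = 79 (Exposed, non-case), c = 44 (Unexposed, case), d = 56.
Risk in exposed = 79/158 = 0.50000; risk in unexposed = 44/100 = 0.44000.
RR = 0.50000 / 0.44000 = 1.13636
The risk among the exposed is 1.14 times that among the unexposed.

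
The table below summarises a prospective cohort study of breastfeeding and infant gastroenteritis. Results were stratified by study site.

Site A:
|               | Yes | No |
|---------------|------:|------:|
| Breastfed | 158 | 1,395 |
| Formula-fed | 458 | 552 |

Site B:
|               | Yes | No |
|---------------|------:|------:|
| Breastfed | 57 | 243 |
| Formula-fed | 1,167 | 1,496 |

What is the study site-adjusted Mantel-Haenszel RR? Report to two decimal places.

0.29

RR_MH = Σ(aᵢ·n₀ᵢ/nᵢ) / Σ(cᵢ·n₁ᵢ/nᵢ), with n₁ᵢ = aᵢ+bᵢ (exposed), n₀ᵢ = cᵢ+dᵢ (unexposed), nᵢ = n₁ᵢ+n₀ᵢ.
Stratum 1 (Site A): n₁ = 1553, n₀ = 1010, n = 2563; a·n₀/n = 158·1010/2563 = 62.2630; c·n₁/n = 458·1553/2563 = 277.5162
Stratum 2 (Site B): n₁ = 300, n₀ = 2663, n = 2963; a·n₀/n = 57·2663/2963 = 51.2288; c·n₁/n = 1167·300/2963 = 118.1573
RR_MH = (62.2630 + 51.2288) / (277.5162 + 118.1573) = 113.4918 / 395.6735 = 0.28683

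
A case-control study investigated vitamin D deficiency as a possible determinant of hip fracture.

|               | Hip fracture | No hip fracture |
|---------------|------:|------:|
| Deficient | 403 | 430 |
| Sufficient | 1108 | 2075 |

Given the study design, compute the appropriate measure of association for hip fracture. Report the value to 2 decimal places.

1.76

Cells: a = 403, b = 430, c = 1108, d = 2075.
This is a case-control study: participants were sampled on outcome status, so risks in the source population cannot be estimated directly — relative risk is not valid here. The odds ratio is the appropriate measure.
OR = (a·d)/(b·c) = (403 × 2075) / (430 × 1108) = 836225 / 476440 = 1.75515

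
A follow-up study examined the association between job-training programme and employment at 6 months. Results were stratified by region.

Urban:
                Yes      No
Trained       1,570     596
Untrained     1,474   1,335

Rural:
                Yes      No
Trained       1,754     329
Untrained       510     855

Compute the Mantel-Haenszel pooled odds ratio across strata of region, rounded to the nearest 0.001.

3.801

OR_MH = Σ(aᵢdᵢ/nᵢ) / Σ(bᵢcᵢ/nᵢ), where nᵢ is the stratum total.
Stratum 1 (Urban): n = 4975; a·d/n = 1570·1335/4975 = 421.2965; b·c/n = 596·1474/4975 = 176.5837
Stratum 2 (Rural): n = 3448; a·d/n = 1754·855/3448 = 434.9391; b·c/n = 329·510/3448 = 48.6630
OR_MH = (421.2965 + 434.9391) / (176.5837 + 48.6630) = 856.2356 / 225.2467 = 3.80132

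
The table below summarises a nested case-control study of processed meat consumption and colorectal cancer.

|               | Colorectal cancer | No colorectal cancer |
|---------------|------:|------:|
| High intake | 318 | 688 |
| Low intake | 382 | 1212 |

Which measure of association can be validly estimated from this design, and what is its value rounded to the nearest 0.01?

1.47

Cells: a = 318, b = 688, c = 382, d = 1212.
This is a nested case-control study: participants were sampled on outcome status, so risks in the source population cannot be estimated directly — relative risk is not valid here. The odds ratio is the appropriate measure.
OR = (a·d)/(b·c) = (318 × 1212) / (688 × 382) = 385416 / 262816 = 1.46649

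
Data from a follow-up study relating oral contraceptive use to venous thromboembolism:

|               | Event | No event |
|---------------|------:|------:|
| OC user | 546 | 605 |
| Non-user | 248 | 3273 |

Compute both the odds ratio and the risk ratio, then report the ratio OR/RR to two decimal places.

Cells: a = 546, b = 605, c = 248, d = 3273.
OR = (546·3273)/(605·248) = 1787058/150040 = 11.91054
Risk in exposed = 546/1151 = 0.47437; risk in unexposed = 248/3521 = 0.07043; RR = 6.73491
OR/RR = 11.91054 / 6.73491 = 1.76848
The outcome is not rare, so the OR lies further from 1 than the RR.

1.77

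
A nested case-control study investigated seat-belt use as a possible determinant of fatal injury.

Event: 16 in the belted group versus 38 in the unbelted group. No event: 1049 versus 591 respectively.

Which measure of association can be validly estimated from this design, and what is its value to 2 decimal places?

From the description: a = 16, b = 1049, c = 38, d = 591.
This is a nested case-control study: participants were sampled on outcome status, so risks in the source population cannot be estimated directly — relative risk is not valid here. The odds ratio is the appropriate measure.
OR = (a·d)/(b·c) = (16 × 591) / (1049 × 38) = 9456 / 39862 = 0.23722

0.24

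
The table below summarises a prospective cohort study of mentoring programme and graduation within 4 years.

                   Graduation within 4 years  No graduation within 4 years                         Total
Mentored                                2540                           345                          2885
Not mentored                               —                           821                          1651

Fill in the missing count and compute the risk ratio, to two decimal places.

1.75

The missing cell is in the unexposed row: 1651 − 821 = 830.
So a = 2540, b = 345, c = 830, d = 821.
RR = [a/(a+b)] / [c/(c+d)] = (2540/2885) / (830/1651) = 0.88042/0.50273 = 1.75129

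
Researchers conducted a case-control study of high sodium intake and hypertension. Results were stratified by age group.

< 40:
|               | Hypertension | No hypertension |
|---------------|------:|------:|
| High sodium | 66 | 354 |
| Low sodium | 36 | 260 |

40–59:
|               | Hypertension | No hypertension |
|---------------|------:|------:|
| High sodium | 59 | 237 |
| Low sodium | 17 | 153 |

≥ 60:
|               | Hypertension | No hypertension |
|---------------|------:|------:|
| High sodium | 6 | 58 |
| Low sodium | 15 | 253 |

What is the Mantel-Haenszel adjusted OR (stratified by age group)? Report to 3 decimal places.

OR_MH = Σ(aᵢdᵢ/nᵢ) / Σ(bᵢcᵢ/nᵢ), where nᵢ is the stratum total.
Stratum 1 (< 40): n = 716; a·d/n = 66·260/716 = 23.9665; b·c/n = 354·36/716 = 17.7989
Stratum 2 (40–59): n = 466; a·d/n = 59·153/466 = 19.3712; b·c/n = 237·17/466 = 8.6459
Stratum 3 (≥ 60): n = 332; a·d/n = 6·253/332 = 4.5723; b·c/n = 58·15/332 = 2.6205
OR_MH = (23.9665 + 19.3712 + 4.5723) / (17.7989 + 8.6459 + 2.6205) = 47.9100 / 29.0653 = 1.64836

1.648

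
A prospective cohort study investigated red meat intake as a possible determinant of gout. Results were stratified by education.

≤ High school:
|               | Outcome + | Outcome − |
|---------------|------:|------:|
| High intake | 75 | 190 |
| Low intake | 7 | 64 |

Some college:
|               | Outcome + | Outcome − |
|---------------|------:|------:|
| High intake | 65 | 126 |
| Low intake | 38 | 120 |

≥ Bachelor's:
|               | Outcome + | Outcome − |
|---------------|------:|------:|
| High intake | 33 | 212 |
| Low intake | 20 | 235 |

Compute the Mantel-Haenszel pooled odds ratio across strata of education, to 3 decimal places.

OR_MH = Σ(aᵢdᵢ/nᵢ) / Σ(bᵢcᵢ/nᵢ), where nᵢ is the stratum total.
Stratum 1 (≤ High school): n = 336; a·d/n = 75·64/336 = 14.2857; b·c/n = 190·7/336 = 3.9583
Stratum 2 (Some college): n = 349; a·d/n = 65·120/349 = 22.3496; b·c/n = 126·38/349 = 13.7192
Stratum 3 (≥ Bachelor's): n = 500; a·d/n = 33·235/500 = 15.5100; b·c/n = 212·20/500 = 8.4800
OR_MH = (14.2857 + 22.3496 + 15.5100) / (3.9583 + 13.7192 + 8.4800) = 52.1453 / 26.1575 = 1.99351

1.994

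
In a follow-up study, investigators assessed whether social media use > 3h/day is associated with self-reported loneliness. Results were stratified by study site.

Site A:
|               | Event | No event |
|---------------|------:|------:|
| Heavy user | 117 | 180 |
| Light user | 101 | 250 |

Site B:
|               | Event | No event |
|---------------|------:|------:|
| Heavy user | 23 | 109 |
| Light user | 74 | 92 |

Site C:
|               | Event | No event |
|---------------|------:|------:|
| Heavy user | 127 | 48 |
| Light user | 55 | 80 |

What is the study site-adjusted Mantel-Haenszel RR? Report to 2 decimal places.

RR_MH = Σ(aᵢ·n₀ᵢ/nᵢ) / Σ(cᵢ·n₁ᵢ/nᵢ), with n₁ᵢ = aᵢ+bᵢ (exposed), n₀ᵢ = cᵢ+dᵢ (unexposed), nᵢ = n₁ᵢ+n₀ᵢ.
Stratum 1 (Site A): n₁ = 297, n₀ = 351, n = 648; a·n₀/n = 117·351/648 = 63.3750; c·n₁/n = 101·297/648 = 46.2917
Stratum 2 (Site B): n₁ = 132, n₀ = 166, n = 298; a·n₀/n = 23·166/298 = 12.8121; c·n₁/n = 74·132/298 = 32.7785
Stratum 3 (Site C): n₁ = 175, n₀ = 135, n = 310; a·n₀/n = 127·135/310 = 55.3065; c·n₁/n = 55·175/310 = 31.0484
RR_MH = (63.3750 + 12.8121 + 55.3065) / (46.2917 + 32.7785 + 31.0484) = 131.4935 / 110.1186 = 1.19411

1.19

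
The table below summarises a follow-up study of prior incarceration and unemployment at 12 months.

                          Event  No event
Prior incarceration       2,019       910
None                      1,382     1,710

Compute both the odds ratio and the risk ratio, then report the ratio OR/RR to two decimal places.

Cells: a = 2019, b = 910, c = 1382, d = 1710.
OR = (2019·1710)/(910·1382) = 3452490/1257620 = 2.74526
Risk in exposed = 2019/2929 = 0.68931; risk in unexposed = 1382/3092 = 0.44696; RR = 1.54223
OR/RR = 2.74526 / 1.54223 = 1.78006
The outcome is not rare, so the OR lies further from 1 than the RR.

1.78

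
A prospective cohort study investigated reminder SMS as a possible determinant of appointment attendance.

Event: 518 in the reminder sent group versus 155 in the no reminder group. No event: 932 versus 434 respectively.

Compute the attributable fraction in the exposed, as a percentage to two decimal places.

From the description: a = 518, b = 932, c = 155, d = 434.
Risk in exposed = 518/1450 = 0.35724; risk in unexposed = 155/589 = 0.26316.
RR = 0.35724/0.26316 = 1.35752
AR% = (RR − 1)/RR × 100 = (1.35752 − 1)/1.35752 × 100 = 26.3361%

26.34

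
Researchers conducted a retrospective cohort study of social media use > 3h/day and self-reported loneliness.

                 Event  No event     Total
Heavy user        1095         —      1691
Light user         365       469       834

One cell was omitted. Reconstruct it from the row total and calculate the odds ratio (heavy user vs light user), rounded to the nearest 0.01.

The missing cell is in the exposed row: 1691 − 1095 = 596.
So a = 1095, b = 596, c = 365, d = 469.
OR = (a·d)/(b·c) = (1095 × 469) / (596 × 365) = 513555 / 217540 = 2.36074

2.36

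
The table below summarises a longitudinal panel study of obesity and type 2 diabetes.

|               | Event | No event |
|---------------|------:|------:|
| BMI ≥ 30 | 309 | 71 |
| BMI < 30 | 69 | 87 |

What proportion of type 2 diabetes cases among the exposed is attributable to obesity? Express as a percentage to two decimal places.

45.61

Cells: a = 309, b = 71, c = 69, d = 87.
Risk in exposed = 309/380 = 0.81316; risk in unexposed = 69/156 = 0.44231.
RR = 0.81316/0.44231 = 1.83844
AR% = (RR − 1)/RR × 100 = (1.83844 − 1)/1.83844 × 100 = 45.6062%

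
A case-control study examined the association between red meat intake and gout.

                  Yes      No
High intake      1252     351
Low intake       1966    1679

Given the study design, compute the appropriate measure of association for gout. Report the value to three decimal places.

3.046

Cells: a = 1252, b = 351, c = 1966, d = 1679.
This is a case-control study: participants were sampled on outcome status, so risks in the source population cannot be estimated directly — relative risk is not valid here. The odds ratio is the appropriate measure.
OR = (a·d)/(b·c) = (1252 × 1679) / (351 × 1966) = 2102108 / 690066 = 3.04624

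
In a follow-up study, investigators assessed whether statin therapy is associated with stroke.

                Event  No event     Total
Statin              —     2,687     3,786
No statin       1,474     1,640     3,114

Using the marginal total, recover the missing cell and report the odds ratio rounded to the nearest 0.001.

The missing cell is in the exposed row: 3786 − 2687 = 1099.
So a = 1099, b = 2687, c = 1474, d = 1640.
OR = (a·d)/(b·c) = (1099 × 1640) / (2687 × 1474) = 1802360 / 3960638 = 0.45507

0.455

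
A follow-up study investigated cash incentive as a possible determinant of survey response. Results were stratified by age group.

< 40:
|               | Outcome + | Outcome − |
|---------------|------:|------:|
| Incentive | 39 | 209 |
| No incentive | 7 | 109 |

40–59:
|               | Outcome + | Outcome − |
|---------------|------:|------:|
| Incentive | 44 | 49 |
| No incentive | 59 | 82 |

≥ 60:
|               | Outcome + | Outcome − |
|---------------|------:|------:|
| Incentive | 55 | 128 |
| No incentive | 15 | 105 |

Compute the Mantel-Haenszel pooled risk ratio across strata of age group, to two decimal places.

RR_MH = Σ(aᵢ·n₀ᵢ/nᵢ) / Σ(cᵢ·n₁ᵢ/nᵢ), with n₁ᵢ = aᵢ+bᵢ (exposed), n₀ᵢ = cᵢ+dᵢ (unexposed), nᵢ = n₁ᵢ+n₀ᵢ.
Stratum 1 (< 40): n₁ = 248, n₀ = 116, n = 364; a·n₀/n = 39·116/364 = 12.4286; c·n₁/n = 7·248/364 = 4.7692
Stratum 2 (40–59): n₁ = 93, n₀ = 141, n = 234; a·n₀/n = 44·141/234 = 26.5128; c·n₁/n = 59·93/234 = 23.4487
Stratum 3 (≥ 60): n₁ = 183, n₀ = 120, n = 303; a·n₀/n = 55·120/303 = 21.7822; c·n₁/n = 15·183/303 = 9.0594
RR_MH = (12.4286 + 26.5128 + 21.7822) / (4.7692 + 23.4487 + 9.0594) = 60.7236 / 37.2774 = 1.62897

1.63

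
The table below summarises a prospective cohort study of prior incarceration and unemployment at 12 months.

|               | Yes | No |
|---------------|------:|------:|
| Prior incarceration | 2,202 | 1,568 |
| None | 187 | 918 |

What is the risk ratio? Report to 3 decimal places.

3.451

Cells: a = 2202, b = 1568, c = 187, d = 918.
Risk in exposed = 2202/3770 = 0.58408; risk in unexposed = 187/1105 = 0.16923.
RR = 0.58408 / 0.16923 = 3.45141
The risk among the exposed is 3.45 times that among the unexposed.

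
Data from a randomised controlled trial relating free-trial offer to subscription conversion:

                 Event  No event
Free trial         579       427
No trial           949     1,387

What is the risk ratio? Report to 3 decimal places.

Cells: a = 579, b = 427, c = 949, d = 1387.
Risk in exposed = 579/1006 = 0.57555; risk in unexposed = 949/2336 = 0.40625.
RR = 0.57555 / 0.40625 = 1.41673
The risk among the exposed is 1.42 times that among the unexposed.

1.417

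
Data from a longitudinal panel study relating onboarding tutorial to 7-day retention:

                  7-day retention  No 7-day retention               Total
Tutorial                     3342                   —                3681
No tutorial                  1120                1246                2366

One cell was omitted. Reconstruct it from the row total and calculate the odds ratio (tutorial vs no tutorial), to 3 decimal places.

10.967

The missing cell is in the exposed row: 3681 − 3342 = 339.
So a = 3342, b = 339, c = 1120, d = 1246.
OR = (a·d)/(b·c) = (3342 × 1246) / (339 × 1120) = 4164132 / 379680 = 10.96748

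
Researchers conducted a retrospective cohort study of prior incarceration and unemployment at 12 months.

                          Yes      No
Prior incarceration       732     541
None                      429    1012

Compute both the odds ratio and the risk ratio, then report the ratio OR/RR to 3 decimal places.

1.653

Cells: a = 732, b = 541, c = 429, d = 1012.
OR = (732·1012)/(541·429) = 740784/232089 = 3.19181
Risk in exposed = 732/1273 = 0.57502; risk in unexposed = 429/1441 = 0.29771; RR = 1.93148
OR/RR = 3.19181 / 1.93148 = 1.65252
The outcome is not rare, so the OR lies further from 1 than the RR.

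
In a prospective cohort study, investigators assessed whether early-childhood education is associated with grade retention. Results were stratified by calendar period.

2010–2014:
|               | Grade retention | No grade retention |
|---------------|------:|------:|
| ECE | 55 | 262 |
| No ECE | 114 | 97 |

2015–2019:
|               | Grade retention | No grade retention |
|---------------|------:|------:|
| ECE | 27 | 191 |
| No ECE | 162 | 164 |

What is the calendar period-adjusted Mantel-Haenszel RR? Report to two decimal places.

0.29

RR_MH = Σ(aᵢ·n₀ᵢ/nᵢ) / Σ(cᵢ·n₁ᵢ/nᵢ), with n₁ᵢ = aᵢ+bᵢ (exposed), n₀ᵢ = cᵢ+dᵢ (unexposed), nᵢ = n₁ᵢ+n₀ᵢ.
Stratum 1 (2010–2014): n₁ = 317, n₀ = 211, n = 528; a·n₀/n = 55·211/528 = 21.9792; c·n₁/n = 114·317/528 = 68.4432
Stratum 2 (2015–2019): n₁ = 218, n₀ = 326, n = 544; a·n₀/n = 27·326/544 = 16.1801; c·n₁/n = 162·218/544 = 64.9191
RR_MH = (21.9792 + 16.1801) / (68.4432 + 64.9191) = 38.1593 / 133.3623 = 0.28613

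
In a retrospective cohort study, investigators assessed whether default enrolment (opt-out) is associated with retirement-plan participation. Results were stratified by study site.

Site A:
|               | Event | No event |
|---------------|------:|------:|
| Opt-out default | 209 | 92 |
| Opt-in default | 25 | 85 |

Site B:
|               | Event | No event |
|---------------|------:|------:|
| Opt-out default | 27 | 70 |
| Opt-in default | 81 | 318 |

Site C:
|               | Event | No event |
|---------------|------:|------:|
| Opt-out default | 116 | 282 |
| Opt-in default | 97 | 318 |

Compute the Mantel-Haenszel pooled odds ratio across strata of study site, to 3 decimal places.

OR_MH = Σ(aᵢdᵢ/nᵢ) / Σ(bᵢcᵢ/nᵢ), where nᵢ is the stratum total.
Stratum 1 (Site A): n = 411; a·d/n = 209·85/411 = 43.2238; b·c/n = 92·25/411 = 5.5961
Stratum 2 (Site B): n = 496; a·d/n = 27·318/496 = 17.3105; b·c/n = 70·81/496 = 11.4315
Stratum 3 (Site C): n = 813; a·d/n = 116·318/813 = 45.3727; b·c/n = 282·97/813 = 33.6458
OR_MH = (43.2238 + 17.3105 + 45.3727) / (5.5961 + 11.4315 + 33.6458) = 105.9070 / 50.6733 = 2.09000

2.090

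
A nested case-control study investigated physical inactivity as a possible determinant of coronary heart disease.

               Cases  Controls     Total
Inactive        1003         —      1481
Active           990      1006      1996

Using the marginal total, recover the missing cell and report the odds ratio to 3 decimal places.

The missing cell is in the exposed row: 1481 − 1003 = 478.
So a = 1003, b = 478, c = 990, d = 1006.
OR = (a·d)/(b·c) = (1003 × 1006) / (478 × 990) = 1009018 / 473220 = 2.13224

2.132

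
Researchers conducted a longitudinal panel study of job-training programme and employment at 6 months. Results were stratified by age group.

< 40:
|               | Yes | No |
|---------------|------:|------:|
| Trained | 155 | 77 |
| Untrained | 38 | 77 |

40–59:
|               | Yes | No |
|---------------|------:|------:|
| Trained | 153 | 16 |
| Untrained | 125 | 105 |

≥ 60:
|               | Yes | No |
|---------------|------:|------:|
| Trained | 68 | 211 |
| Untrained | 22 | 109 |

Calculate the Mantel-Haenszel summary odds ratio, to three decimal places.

OR_MH = Σ(aᵢdᵢ/nᵢ) / Σ(bᵢcᵢ/nᵢ), where nᵢ is the stratum total.
Stratum 1 (< 40): n = 347; a·d/n = 155·77/347 = 34.3948; b·c/n = 77·38/347 = 8.4323
Stratum 2 (40–59): n = 399; a·d/n = 153·105/399 = 40.2632; b·c/n = 16·125/399 = 5.0125
Stratum 3 (≥ 60): n = 410; a·d/n = 68·109/410 = 18.0780; b·c/n = 211·22/410 = 11.3220
OR_MH = (34.3948 + 40.2632 + 18.0780) / (8.4323 + 5.0125 + 11.3220) = 92.7360 / 24.7668 = 3.74437

3.744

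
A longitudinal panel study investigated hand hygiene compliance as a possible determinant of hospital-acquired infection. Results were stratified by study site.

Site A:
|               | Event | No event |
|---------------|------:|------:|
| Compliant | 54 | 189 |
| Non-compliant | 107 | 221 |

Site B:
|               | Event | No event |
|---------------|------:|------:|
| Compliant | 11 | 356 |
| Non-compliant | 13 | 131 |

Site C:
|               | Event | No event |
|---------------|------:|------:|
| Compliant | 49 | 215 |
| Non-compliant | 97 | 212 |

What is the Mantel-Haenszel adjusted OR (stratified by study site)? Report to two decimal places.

0.52

OR_MH = Σ(aᵢdᵢ/nᵢ) / Σ(bᵢcᵢ/nᵢ), where nᵢ is the stratum total.
Stratum 1 (Site A): n = 571; a·d/n = 54·221/571 = 20.9002; b·c/n = 189·107/571 = 35.4168
Stratum 2 (Site B): n = 511; a·d/n = 11·131/511 = 2.8200; b·c/n = 356·13/511 = 9.0568
Stratum 3 (Site C): n = 573; a·d/n = 49·212/573 = 18.1291; b·c/n = 215·97/573 = 36.3962
OR_MH = (20.9002 + 2.8200 + 18.1291) / (35.4168 + 9.0568 + 36.3962) = 41.8493 / 80.8697 = 0.51749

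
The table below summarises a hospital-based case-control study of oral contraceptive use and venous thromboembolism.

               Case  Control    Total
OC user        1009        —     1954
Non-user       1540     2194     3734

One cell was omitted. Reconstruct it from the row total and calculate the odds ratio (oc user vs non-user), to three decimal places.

1.521

The missing cell is in the exposed row: 1954 − 1009 = 945.
So a = 1009, b = 945, c = 1540, d = 2194.
OR = (a·d)/(b·c) = (1009 × 2194) / (945 × 1540) = 2213746 / 1455300 = 1.52116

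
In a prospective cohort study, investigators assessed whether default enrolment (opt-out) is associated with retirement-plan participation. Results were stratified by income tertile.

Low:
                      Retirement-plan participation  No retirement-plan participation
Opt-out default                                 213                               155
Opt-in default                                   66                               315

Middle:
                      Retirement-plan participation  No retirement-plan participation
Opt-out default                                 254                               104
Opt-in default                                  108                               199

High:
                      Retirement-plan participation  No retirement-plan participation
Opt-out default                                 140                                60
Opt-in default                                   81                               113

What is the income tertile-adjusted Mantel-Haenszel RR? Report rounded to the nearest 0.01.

2.24

RR_MH = Σ(aᵢ·n₀ᵢ/nᵢ) / Σ(cᵢ·n₁ᵢ/nᵢ), with n₁ᵢ = aᵢ+bᵢ (exposed), n₀ᵢ = cᵢ+dᵢ (unexposed), nᵢ = n₁ᵢ+n₀ᵢ.
Stratum 1 (Low): n₁ = 368, n₀ = 381, n = 749; a·n₀/n = 213·381/749 = 108.3485; c·n₁/n = 66·368/749 = 32.4272
Stratum 2 (Middle): n₁ = 358, n₀ = 307, n = 665; a·n₀/n = 254·307/665 = 117.2602; c·n₁/n = 108·358/665 = 58.1414
Stratum 3 (High): n₁ = 200, n₀ = 194, n = 394; a·n₀/n = 140·194/394 = 68.9340; c·n₁/n = 81·200/394 = 41.1168
RR_MH = (108.3485 + 117.2602 + 68.9340) / (32.4272 + 58.1414 + 41.1168) = 294.5426 / 131.6853 = 2.23672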